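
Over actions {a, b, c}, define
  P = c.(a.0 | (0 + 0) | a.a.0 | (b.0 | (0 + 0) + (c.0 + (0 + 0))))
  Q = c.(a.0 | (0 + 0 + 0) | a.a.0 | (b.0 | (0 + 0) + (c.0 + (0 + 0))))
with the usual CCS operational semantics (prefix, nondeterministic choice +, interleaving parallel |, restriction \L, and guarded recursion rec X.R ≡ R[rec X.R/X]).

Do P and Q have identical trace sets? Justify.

Reachable graph of P (19 states):
  u0 = c.(a.0 | (0 + 0) | a.a.0 | (b.0 | (0 + 0) + (c.0 + (0 + 0)))) ⊢ =c=> u1
  u1 = a.0 | (0 + 0) | a.a.0 | (b.0 | (0 + 0) + (c.0 + (0 + 0))) ⊢ =a=> u2, =a=> u3, =b=> u4, =c=> u5
  u2 = 0 | (0 + 0) | a.a.0 | (b.0 | (0 + 0) + (c.0 + (0 + 0))) ⊢ =a=> u6, =b=> u7, =c=> u8
  u3 = a.0 | (0 + 0) | a.0 | (b.0 | (0 + 0) + (c.0 + (0 + 0))) ⊢ =a=> u6, =a=> u9, =b=> u10, =c=> u11
  u4 = a.0 | (0 + 0) | a.a.0 | (0 | (0 + 0)) ⊢ =a=> u10, =a=> u7
  u5 = a.0 | (0 + 0) | a.a.0 | 0 ⊢ =a=> u11, =a=> u8
  u6 = 0 | (0 + 0) | a.0 | (b.0 | (0 + 0) + (c.0 + (0 + 0))) ⊢ =a=> u12, =b=> u13, =c=> u14
  u7 = 0 | (0 + 0) | a.a.0 | (0 | (0 + 0)) ⊢ =a=> u13
  u8 = 0 | (0 + 0) | a.a.0 | 0 ⊢ =a=> u14
  u9 = a.0 | (0 + 0) | 0 | (b.0 | (0 + 0) + (c.0 + (0 + 0))) ⊢ =a=> u12, =b=> u15, =c=> u16
  u10 = a.0 | (0 + 0) | a.0 | (0 | (0 + 0)) ⊢ =a=> u13, =a=> u15
  u11 = a.0 | (0 + 0) | a.0 | 0 ⊢ =a=> u14, =a=> u16
  u12 = 0 | (0 + 0) | 0 | (b.0 | (0 + 0) + (c.0 + (0 + 0))) ⊢ =b=> u17, =c=> u18
  u13 = 0 | (0 + 0) | a.0 | (0 | (0 + 0)) ⊢ =a=> u17
  u14 = 0 | (0 + 0) | a.0 | 0 ⊢ =a=> u18
  u15 = a.0 | (0 + 0) | 0 | (0 | (0 + 0)) ⊢ =a=> u17
  u16 = a.0 | (0 + 0) | 0 | 0 ⊢ =a=> u18
  u17 = 0 | (0 + 0) | 0 | (0 | (0 + 0)) ⊢ ∅
  u18 = 0 | (0 + 0) | 0 | 0 ⊢ ∅
Reachable graph of Q (19 states):
  v0 = c.(a.0 | (0 + 0 + 0) | a.a.0 | (b.0 | (0 + 0) + (c.0 + (0 + 0)))) ⊢ =c=> v1
  v1 = a.0 | (0 + 0 + 0) | a.a.0 | (b.0 | (0 + 0) + (c.0 + (0 + 0))) ⊢ =a=> v2, =a=> v3, =b=> v4, =c=> v5
  v2 = 0 | (0 + 0 + 0) | a.a.0 | (b.0 | (0 + 0) + (c.0 + (0 + 0))) ⊢ =a=> v6, =b=> v7, =c=> v8
  v3 = a.0 | (0 + 0 + 0) | a.0 | (b.0 | (0 + 0) + (c.0 + (0 + 0))) ⊢ =a=> v6, =a=> v9, =b=> v10, =c=> v11
  v4 = a.0 | (0 + 0 + 0) | a.a.0 | (0 | (0 + 0)) ⊢ =a=> v10, =a=> v7
  v5 = a.0 | (0 + 0 + 0) | a.a.0 | 0 ⊢ =a=> v11, =a=> v8
  v6 = 0 | (0 + 0 + 0) | a.0 | (b.0 | (0 + 0) + (c.0 + (0 + 0))) ⊢ =a=> v12, =b=> v13, =c=> v14
  v7 = 0 | (0 + 0 + 0) | a.a.0 | (0 | (0 + 0)) ⊢ =a=> v13
  v8 = 0 | (0 + 0 + 0) | a.a.0 | 0 ⊢ =a=> v14
  v9 = a.0 | (0 + 0 + 0) | 0 | (b.0 | (0 + 0) + (c.0 + (0 + 0))) ⊢ =a=> v12, =b=> v15, =c=> v16
  v10 = a.0 | (0 + 0 + 0) | a.0 | (0 | (0 + 0)) ⊢ =a=> v13, =a=> v15
  v11 = a.0 | (0 + 0 + 0) | a.0 | 0 ⊢ =a=> v14, =a=> v16
  v12 = 0 | (0 + 0 + 0) | 0 | (b.0 | (0 + 0) + (c.0 + (0 + 0))) ⊢ =b=> v17, =c=> v18
  v13 = 0 | (0 + 0 + 0) | a.0 | (0 | (0 + 0)) ⊢ =a=> v17
  v14 = 0 | (0 + 0 + 0) | a.0 | 0 ⊢ =a=> v18
  v15 = a.0 | (0 + 0 + 0) | 0 | (0 | (0 + 0)) ⊢ =a=> v17
  v16 = a.0 | (0 + 0 + 0) | 0 | 0 ⊢ =a=> v18
  v17 = 0 | (0 + 0 + 0) | 0 | (0 | (0 + 0)) ⊢ ∅
  v18 = 0 | (0 + 0 + 0) | 0 | 0 ⊢ ∅
Coarsest stable partition (strong bisimilarity classes):
  B0 = {u0, v0}
  B1 = {u1, v1}
  B2 = {u4, u5, v4, v5}
  B3 = {u10, u11, u7, u8, v10, v11, v7, v8}
  B4 = {u13, u14, u15, u16, v13, v14, v15, v16}
  B5 = {u17, u18, v17, v18}
  B6 = {u2, u3, v2, v3}
  B7 = {u6, u9, v6, v9}
  B8 = {u12, v12}
u0 ∈ B0, v0 ∈ B0 → same block
Bisimilar ⇒ trace-equivalent.

trace-equivalent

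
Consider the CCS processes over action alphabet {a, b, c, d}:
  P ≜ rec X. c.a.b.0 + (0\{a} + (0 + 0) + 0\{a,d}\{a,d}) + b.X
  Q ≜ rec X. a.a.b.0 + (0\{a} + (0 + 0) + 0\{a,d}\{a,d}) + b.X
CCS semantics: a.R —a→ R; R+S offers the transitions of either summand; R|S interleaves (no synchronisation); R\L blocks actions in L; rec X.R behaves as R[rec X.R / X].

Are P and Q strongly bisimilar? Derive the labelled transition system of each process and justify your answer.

P ≁ Q

Reachable graph of P (4 states):
  s0 = rec X. c.a.b.0 + (0\{a} + (0 + 0) + 0\{a,d}\{a,d}) + b.X | —b→ s0, —c→ s1
  s1 = a.b.0 | —a→ s2
  s2 = b.0 | —b→ s3
  s3 = 0 | ·
Reachable graph of Q (4 states):
  t0 = rec X. a.a.b.0 + (0\{a} + (0 + 0) + 0\{a,d}\{a,d}) + b.X | —a→ t1, —b→ t0
  t1 = a.b.0 | —a→ t2
  t2 = b.0 | —b→ t3
  t3 = 0 | ·
Partition-refinement fixed point:
  B0 = {s0}
  B1 = {s1, t1}
  B2 = {s2, t2}
  B3 = {s3, t3}
  B4 = {t0}
s0 ∈ B0, t0 ∈ B4 → different blocks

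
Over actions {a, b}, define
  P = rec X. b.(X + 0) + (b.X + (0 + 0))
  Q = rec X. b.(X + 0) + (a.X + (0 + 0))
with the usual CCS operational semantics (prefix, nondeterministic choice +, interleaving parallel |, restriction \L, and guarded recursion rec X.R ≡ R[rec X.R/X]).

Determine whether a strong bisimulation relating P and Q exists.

not bisimilar

P's transition system — 2 states:
  s0 = rec X. b.(X + 0) + (b.X + (0 + 0)) ⊢ -b-> s0, -b-> s1
  s1 = (rec X. b.(X + 0) + (b.X + (0 + 0))) + 0 ⊢ -b-> s0, -b-> s1
Q's transition system — 2 states:
  t0 = rec X. b.(X + 0) + (a.X + (0 + 0)) ⊢ -a-> t0, -b-> t1
  t1 = (rec X. b.(X + 0) + (a.X + (0 + 0))) + 0 ⊢ -a-> t0, -b-> t1
Coarsest stable partition (strong bisimilarity classes):
  B0 = {s0, s1}
  B1 = {t0, t1}
s0 ∈ B0, t0 ∈ B1 → different blocks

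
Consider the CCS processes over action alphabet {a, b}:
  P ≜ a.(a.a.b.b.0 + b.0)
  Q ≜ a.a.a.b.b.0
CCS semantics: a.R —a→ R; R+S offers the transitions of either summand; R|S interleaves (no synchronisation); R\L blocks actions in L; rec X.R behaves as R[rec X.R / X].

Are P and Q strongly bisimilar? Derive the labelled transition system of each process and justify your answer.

not bisimilar

P's transition system — 6 states:
  p0 = a.(a.a.b.b.0 + b.0) :: -a-> p1
  p1 = a.a.b.b.0 + b.0 :: -a-> p2, -b-> p3
  p2 = a.b.b.0 :: -a-> p4
  p3 = 0 :: ∅
  p4 = b.b.0 :: -b-> p5
  p5 = b.0 :: -b-> p3
Q's transition system — 6 states:
  q0 = a.a.a.b.b.0 :: -a-> q1
  q1 = a.a.b.b.0 :: -a-> q2
  q2 = a.b.b.0 :: -a-> q3
  q3 = b.b.0 :: -b-> q4
  q4 = b.0 :: -b-> q5
  q5 = 0 :: ∅
Partition-refinement fixed point:
  B0 = {p0}
  B1 = {p1}
  B2 = {p2, q2}
  B3 = {p4, q3}
  B4 = {p5, q4}
  B5 = {p3, q5}
  B6 = {q0}
  B7 = {q1}
p0 ∈ B0, q0 ∈ B6 → different blocks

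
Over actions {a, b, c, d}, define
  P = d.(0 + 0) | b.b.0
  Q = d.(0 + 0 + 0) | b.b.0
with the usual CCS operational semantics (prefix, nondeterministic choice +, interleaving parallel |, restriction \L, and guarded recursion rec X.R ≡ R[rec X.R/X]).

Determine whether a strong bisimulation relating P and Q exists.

P's transition system — 6 states:
  u0 = d.(0 + 0) | b.b.0 | —b→ u1, —d→ u2
  u1 = d.(0 + 0) | b.0 | —b→ u3, —d→ u4
  u2 = (0 + 0) | b.b.0 | —b→ u4
  u3 = d.(0 + 0) | 0 | —d→ u5
  u4 = (0 + 0) | b.0 | —b→ u5
  u5 = (0 + 0) | 0 | (no moves)
Q's transition system — 6 states:
  v0 = d.(0 + 0 + 0) | b.b.0 | —b→ v1, —d→ v2
  v1 = d.(0 + 0 + 0) | b.0 | —b→ v3, —d→ v4
  v2 = (0 + 0 + 0) | b.b.0 | —b→ v4
  v3 = d.(0 + 0 + 0) | 0 | —d→ v5
  v4 = (0 + 0 + 0) | b.0 | —b→ v5
  v5 = (0 + 0 + 0) | 0 | (no moves)
Partition-refinement fixed point:
  B0 = {u0, v0}
  B1 = {u2, v2}
  B2 = {u4, v4}
  B3 = {u5, v5}
  B4 = {u1, v1}
  B5 = {u3, v3}
u0 ∈ B0, v0 ∈ B0 → same block

bisimilar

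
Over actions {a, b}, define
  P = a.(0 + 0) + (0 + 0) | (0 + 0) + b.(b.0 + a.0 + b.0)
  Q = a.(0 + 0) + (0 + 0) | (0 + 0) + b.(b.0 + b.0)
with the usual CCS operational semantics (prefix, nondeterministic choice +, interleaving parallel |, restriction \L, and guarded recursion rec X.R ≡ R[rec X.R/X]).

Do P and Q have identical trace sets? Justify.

traces(P) ≠ traces(Q) — witness ⟨ba⟩

LTS(P): 4 reachable states
  s0 = a.(0 + 0) + (0 + 0) | (0 + 0) + b.(b.0 + a.0 + b.0) → -a-> s1, -b-> s2
  s1 = 0 + 0 → ·
  s2 = b.0 + a.0 + b.0 → -a-> s3, -b-> s3
  s3 = 0 → ·
LTS(Q): 4 reachable states
  t0 = a.(0 + 0) + (0 + 0) | (0 + 0) + b.(b.0 + b.0) → -a-> t1, -b-> t2
  t1 = 0 + 0 → ·
  t2 = b.0 + b.0 → -b-> t3
  t3 = 0 → ·
Trace ⟨ba⟩ through P, begin at {s0}:
  after b @ step 1: {s2}
  after a @ step 2: {s3}
  P completes σ.
Trace ⟨ba⟩ through Q, begin at {t0}:
  after b @ step 1: {t2}
  after a @ step 2: no successor for Q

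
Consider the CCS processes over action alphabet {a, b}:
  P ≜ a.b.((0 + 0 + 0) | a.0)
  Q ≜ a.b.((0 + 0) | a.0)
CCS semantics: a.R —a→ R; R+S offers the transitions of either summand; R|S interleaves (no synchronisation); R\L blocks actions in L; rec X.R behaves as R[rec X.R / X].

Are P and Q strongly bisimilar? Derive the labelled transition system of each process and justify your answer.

P ~ Q

P's transition system — 4 states:
  s0 = a.b.((0 + 0 + 0) | a.0) :: --a--▸ s1
  s1 = b.((0 + 0 + 0) | a.0) :: --b--▸ s2
  s2 = (0 + 0 + 0) | a.0 :: --a--▸ s3
  s3 = (0 + 0 + 0) | 0 :: (no moves)
Q's transition system — 4 states:
  t0 = a.b.((0 + 0) | a.0) :: --a--▸ t1
  t1 = b.((0 + 0) | a.0) :: --b--▸ t2
  t2 = (0 + 0) | a.0 :: --a--▸ t3
  t3 = (0 + 0) | 0 :: (no moves)
Partition-refinement fixed point:
  B0 = {s0, t0}
  B1 = {s1, t1}
  B2 = {s2, t2}
  B3 = {s3, t3}
s0 ∈ B0, t0 ∈ B0 → same block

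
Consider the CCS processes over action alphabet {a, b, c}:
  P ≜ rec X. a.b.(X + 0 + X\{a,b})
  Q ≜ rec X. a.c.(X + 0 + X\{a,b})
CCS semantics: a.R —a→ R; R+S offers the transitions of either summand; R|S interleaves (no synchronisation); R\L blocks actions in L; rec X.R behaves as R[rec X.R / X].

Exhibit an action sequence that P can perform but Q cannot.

ab

Reachable graph of P (3 states):
  u0 = rec X. a.b.(X + 0 + X\{a,b}) :: ··a··> u1
  u1 = b.((rec X. a.b.(X + 0 + X\{a,b})) + 0 + (rec X. a.b.(X + 0 + X\{a,b}))\{a,b}) :: ··b··> u2
  u2 = (rec X. a.b.(X + 0 + X\{a,b})) + 0 + (rec X. a.b.(X + 0 + X\{a,b}))\{a,b} :: ··a··> u1
Reachable graph of Q (3 states):
  v0 = rec X. a.c.(X + 0 + X\{a,b}) :: ··a··> v1
  v1 = c.((rec X. a.c.(X + 0 + X\{a,b})) + 0 + (rec X. a.c.(X + 0 + X\{a,b}))\{a,b}) :: ··c··> v2
  v2 = (rec X. a.c.(X + 0 + X\{a,b})) + 0 + (rec X. a.c.(X + 0 + X\{a,b}))\{a,b} :: ··a··> v1
Run σ = ⟨ab⟩ on P: start {u0}
  [1] a ⇒ {u1}
  [2] b ⇒ {u2}
  — P admits the full trace.
Run σ = ⟨ab⟩ on Q: start {v0}
  [1] a ⇒ {v1}
  [2] b ⇒ ∅ (Q stuck)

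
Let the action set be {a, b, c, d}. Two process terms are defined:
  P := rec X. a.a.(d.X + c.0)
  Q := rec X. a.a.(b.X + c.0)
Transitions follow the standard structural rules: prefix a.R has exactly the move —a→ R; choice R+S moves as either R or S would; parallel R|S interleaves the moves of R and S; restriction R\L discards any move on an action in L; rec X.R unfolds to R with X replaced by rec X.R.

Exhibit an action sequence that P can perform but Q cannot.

LTS(P): 4 reachable states
  s0 = rec X. a.a.(d.X + c.0) ⊢ ··a··> s1
  s1 = a.(d.(rec X. a.a.(d.X + c.0)) + c.0) ⊢ ··a··> s2
  s2 = d.(rec X. a.a.(d.X + c.0)) + c.0 ⊢ ··c··> s3, ··d··> s0
  s3 = 0 ⊢ ·
LTS(Q): 4 reachable states
  t0 = rec X. a.a.(b.X + c.0) ⊢ ··a··> t1
  t1 = a.(b.(rec X. a.a.(b.X + c.0)) + c.0) ⊢ ··a··> t2
  t2 = b.(rec X. a.a.(b.X + c.0)) + c.0 ⊢ ··b··> t0, ··c··> t3
  t3 = 0 ⊢ ·
Run σ = ⟨aad⟩ on P: start {s0}
  [1] a ⇒ {s1}
  [2] a ⇒ {s2}
  [3] d ⇒ {s0}
  ✓ P
Run σ = ⟨aad⟩ on Q: start {t0}
  [1] a ⇒ {t1}
  [2] a ⇒ {t2}
  [3] d ⇒ ∅  — Q cannot continue

aad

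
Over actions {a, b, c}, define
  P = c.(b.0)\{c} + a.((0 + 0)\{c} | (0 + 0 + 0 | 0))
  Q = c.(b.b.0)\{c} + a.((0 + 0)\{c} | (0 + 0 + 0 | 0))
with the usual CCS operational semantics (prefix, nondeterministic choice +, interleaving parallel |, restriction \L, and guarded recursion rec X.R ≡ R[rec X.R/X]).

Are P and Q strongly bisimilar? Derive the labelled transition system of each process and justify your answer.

P's transition system — 4 states:
  m0 = c.(b.0)\{c} + a.((0 + 0)\{c} | (0 + 0 + 0 | 0)) | -a-> m1, -c-> m2
  m1 = (0 + 0)\{c} | (0 + 0 + 0 | 0) | deadlocked
  m2 = (b.0)\{c} | -b-> m3
  m3 = 0\{c} | deadlocked
Q's transition system — 5 states:
  n0 = c.(b.b.0)\{c} + a.((0 + 0)\{c} | (0 + 0 + 0 | 0)) | -a-> n1, -c-> n2
  n1 = (0 + 0)\{c} | (0 + 0 + 0 | 0) | deadlocked
  n2 = (b.b.0)\{c} | -b-> n3
  n3 = (b.0)\{c} | -b-> n4
  n4 = 0\{c} | deadlocked
Bisimilarity quotient blocks:
  B0 = {m0}
  B1 = {m1, m3, n1, n4}
  B2 = {m2, n3}
  B3 = {n0}
  B4 = {n2}
m0 ∈ B0, n0 ∈ B3 → different blocks

not bisimilar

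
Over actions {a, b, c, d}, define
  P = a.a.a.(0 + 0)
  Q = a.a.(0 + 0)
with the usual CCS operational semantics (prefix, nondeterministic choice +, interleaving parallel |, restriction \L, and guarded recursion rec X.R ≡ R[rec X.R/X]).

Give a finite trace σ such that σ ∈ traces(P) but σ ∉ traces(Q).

aaa

P's transition system — 4 states:
  u0 = a.a.a.(0 + 0) ⊢ —a→ u1
  u1 = a.a.(0 + 0) ⊢ —a→ u2
  u2 = a.(0 + 0) ⊢ —a→ u3
  u3 = 0 + 0 ⊢ ·
Q's transition system — 3 states:
  v0 = a.a.(0 + 0) ⊢ —a→ v1
  v1 = a.(0 + 0) ⊢ —a→ v2
  v2 = 0 + 0 ⊢ ·
Executing aaa from P (initial set {u0}):
  step 1 (a): {u1}
  step 2 (a): {u2}
  step 3 (a): {u3}
  ✓ P
Executing aaa from Q (initial set {v0}):
  step 1 (a): {v1}
  step 2 (a): {v2}
  step 3 (a): ∅ (Q stuck)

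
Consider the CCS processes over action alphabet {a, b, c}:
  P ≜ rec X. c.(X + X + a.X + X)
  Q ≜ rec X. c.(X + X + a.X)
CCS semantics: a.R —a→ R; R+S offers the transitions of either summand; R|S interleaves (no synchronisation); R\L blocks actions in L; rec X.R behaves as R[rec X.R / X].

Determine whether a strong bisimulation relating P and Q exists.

bisimilar

LTS(P): 2 reachable states
  p0 = rec X. c.(X + X + a.X + X) | =c=> p1
  p1 = (rec X. c.(X + X + a.X + X)) + (rec X. c.(X + X + a.X + X)) + a.(rec X. c.(X + X + a.X + X)) + (rec X. c.(X + X + a.X + X)) | =a=> p0, =c=> p1
LTS(Q): 2 reachable states
  q0 = rec X. c.(X + X + a.X) | =c=> q1
  q1 = (rec X. c.(X + X + a.X)) + (rec X. c.(X + X + a.X)) + a.(rec X. c.(X + X + a.X)) | =a=> q0, =c=> q1
Partition-refinement fixed point:
  B0 = {p0, q0}
  B1 = {p1, q1}
p0 ∈ B0, q0 ∈ B0 → same block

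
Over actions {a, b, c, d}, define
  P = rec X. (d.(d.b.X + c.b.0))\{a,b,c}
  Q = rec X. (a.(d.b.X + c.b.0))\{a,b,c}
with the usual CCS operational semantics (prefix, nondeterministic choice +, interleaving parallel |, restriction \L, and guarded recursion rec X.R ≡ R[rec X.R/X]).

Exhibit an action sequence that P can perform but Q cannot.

Reachable graph of P (3 states):
  m0 = rec X. (d.(d.b.X + c.b.0))\{a,b,c} | =d=> m1
  m1 = (d.b.(rec X. (d.(d.b.X + c.b.0))\{a,b,c}) + c.b.0)\{a,b,c} | =d=> m2
  m2 = (b.(rec X. (d.(d.b.X + c.b.0))\{a,b,c}))\{a,b,c} | ·
Reachable graph of Q (1 states):
  n0 = rec X. (a.(d.b.X + c.b.0))\{a,b,c} | ·
Trace ⟨d⟩ through P, begin at {m0}:
  step 1 (d): {m1}
  ✓ P
Trace ⟨d⟩ through Q, begin at {n0}:
  step 1 (d): ∅ (Q stuck)

d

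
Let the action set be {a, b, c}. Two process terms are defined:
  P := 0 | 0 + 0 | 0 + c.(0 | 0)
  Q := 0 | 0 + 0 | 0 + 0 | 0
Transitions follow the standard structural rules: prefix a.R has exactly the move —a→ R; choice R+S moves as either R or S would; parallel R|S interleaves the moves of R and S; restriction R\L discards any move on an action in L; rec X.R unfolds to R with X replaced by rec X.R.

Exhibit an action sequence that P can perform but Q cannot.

c

LTS(P): 2 reachable states
  s0 = 0 | 0 + 0 | 0 + c.(0 | 0) → --c--▸ s1
  s1 = 0 | 0 → ·
LTS(Q): 1 reachable states
  t0 = 0 | 0 + 0 | 0 + 0 | 0 → ·
Run σ = ⟨c⟩ on P: start {s0}
  [1] c ⇒ {s1}
  ✓ P
Run σ = ⟨c⟩ on Q: start {t0}
  [1] c ⇒ no successor for Q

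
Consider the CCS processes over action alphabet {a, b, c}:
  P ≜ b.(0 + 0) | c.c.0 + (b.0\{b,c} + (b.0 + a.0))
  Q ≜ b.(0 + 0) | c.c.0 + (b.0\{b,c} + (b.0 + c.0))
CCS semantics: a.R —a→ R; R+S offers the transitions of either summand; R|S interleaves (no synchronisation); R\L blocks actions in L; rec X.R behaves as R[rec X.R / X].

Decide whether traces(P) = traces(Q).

LTS(P): 8 reachable states
  u0 = b.(0 + 0) | c.c.0 + (b.0\{b,c} + (b.0 + a.0)) has moves -a-> u1, -b-> u1, -b-> u2, -b-> u3, -c-> u4
  u1 = 0 has moves deadlocked
  u2 = (0 + 0) | c.c.0 has moves -c-> u5
  u3 = 0\{b,c} has moves deadlocked
  u4 = b.(0 + 0) | c.0 has moves -b-> u5, -c-> u6
  u5 = (0 + 0) | c.0 has moves -c-> u7
  u6 = b.(0 + 0) | 0 has moves -b-> u7
  u7 = (0 + 0) | 0 has moves deadlocked
LTS(Q): 8 reachable states
  v0 = b.(0 + 0) | c.c.0 + (b.0\{b,c} + (b.0 + c.0)) has moves -b-> v1, -b-> v2, -b-> v3, -c-> v2, -c-> v4
  v1 = (0 + 0) | c.c.0 has moves -c-> v5
  v2 = 0 has moves deadlocked
  v3 = 0\{b,c} has moves deadlocked
  v4 = b.(0 + 0) | c.0 has moves -b-> v5, -c-> v6
  v5 = (0 + 0) | c.0 has moves -c-> v7
  v6 = b.(0 + 0) | 0 has moves -b-> v7
  v7 = (0 + 0) | 0 has moves deadlocked
Trace ⟨a⟩ through P, begin at {u0}:
  step 1 (a): {u1}
  ✓ P
Trace ⟨a⟩ through Q, begin at {v0}:
  step 1 (a): no successor for Q

NO — witness ⟨a⟩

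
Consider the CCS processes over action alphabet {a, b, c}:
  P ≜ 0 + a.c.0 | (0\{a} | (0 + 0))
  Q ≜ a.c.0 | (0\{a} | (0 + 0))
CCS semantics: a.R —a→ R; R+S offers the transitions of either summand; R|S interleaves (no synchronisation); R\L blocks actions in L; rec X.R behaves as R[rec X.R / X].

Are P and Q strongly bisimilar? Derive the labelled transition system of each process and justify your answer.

LTS(P): 3 reachable states
  s0 = 0 + a.c.0 | (0\{a} | (0 + 0)) ⊢ —a→ s1
  s1 = c.0 | (0\{a} | (0 + 0)) ⊢ —c→ s2
  s2 = 0 | (0\{a} | (0 + 0)) ⊢ deadlocked
LTS(Q): 3 reachable states
  t0 = a.c.0 | (0\{a} | (0 + 0)) ⊢ —a→ t1
  t1 = c.0 | (0\{a} | (0 + 0)) ⊢ —c→ t2
  t2 = 0 | (0\{a} | (0 + 0)) ⊢ deadlocked
Coarsest stable partition (strong bisimilarity classes):
  B0 = {s0, t0}
  B1 = {s1, t1}
  B2 = {s2, t2}
s0 ∈ B0, t0 ∈ B0 → same block

bisimilar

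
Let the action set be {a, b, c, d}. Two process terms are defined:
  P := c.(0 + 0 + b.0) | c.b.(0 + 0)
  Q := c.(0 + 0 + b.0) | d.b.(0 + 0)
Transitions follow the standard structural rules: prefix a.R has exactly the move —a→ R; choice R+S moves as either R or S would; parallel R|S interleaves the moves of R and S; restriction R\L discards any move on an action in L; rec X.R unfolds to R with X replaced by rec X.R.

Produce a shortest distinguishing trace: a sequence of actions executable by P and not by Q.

P's transition system — 9 states:
  p0 = c.(0 + 0 + b.0) | c.b.(0 + 0) ⊢ —c→ p1, —c→ p2
  p1 = (0 + 0 + b.0) | c.b.(0 + 0) ⊢ —b→ p3, —c→ p4
  p2 = c.(0 + 0 + b.0) | b.(0 + 0) ⊢ —b→ p5, —c→ p4
  p3 = 0 | c.b.(0 + 0) ⊢ —c→ p6
  p4 = (0 + 0 + b.0) | b.(0 + 0) ⊢ —b→ p6, —b→ p7
  p5 = c.(0 + 0 + b.0) | (0 + 0) ⊢ —c→ p7
  p6 = 0 | b.(0 + 0) ⊢ —b→ p8
  p7 = (0 + 0 + b.0) | (0 + 0) ⊢ —b→ p8
  p8 = 0 | (0 + 0) ⊢ deadlocked
Q's transition system — 9 states:
  q0 = c.(0 + 0 + b.0) | d.b.(0 + 0) ⊢ —c→ q1, —d→ q2
  q1 = (0 + 0 + b.0) | d.b.(0 + 0) ⊢ —b→ q3, —d→ q4
  q2 = c.(0 + 0 + b.0) | b.(0 + 0) ⊢ —b→ q5, —c→ q4
  q3 = 0 | d.b.(0 + 0) ⊢ —d→ q6
  q4 = (0 + 0 + b.0) | b.(0 + 0) ⊢ —b→ q6, —b→ q7
  q5 = c.(0 + 0 + b.0) | (0 + 0) ⊢ —c→ q7
  q6 = 0 | b.(0 + 0) ⊢ —b→ q8
  q7 = (0 + 0 + b.0) | (0 + 0) ⊢ —b→ q8
  q8 = 0 | (0 + 0) ⊢ deadlocked
Run σ = ⟨cc⟩ on P: start {p0}
  step 1 (c): {p1, p2}
  step 2 (c): {p4}
  — P admits the full trace.
Run σ = ⟨cc⟩ on Q: start {q0}
  step 1 (c): {q1}
  step 2 (c): ∅ (Q stuck)

cc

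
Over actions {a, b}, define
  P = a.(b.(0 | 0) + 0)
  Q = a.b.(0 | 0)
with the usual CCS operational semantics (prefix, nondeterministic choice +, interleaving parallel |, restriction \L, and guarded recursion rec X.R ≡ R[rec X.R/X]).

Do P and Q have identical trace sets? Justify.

traces(P) = traces(Q)

Reachable graph of P (3 states):
  u0 = a.(b.(0 | 0) + 0) → --a--▸ u1
  u1 = b.(0 | 0) + 0 → --b--▸ u2
  u2 = 0 | 0 → deadlocked
Reachable graph of Q (3 states):
  v0 = a.b.(0 | 0) → --a--▸ v1
  v1 = b.(0 | 0) → --b--▸ v2
  v2 = 0 | 0 → deadlocked
Coarsest stable partition (strong bisimilarity classes):
  B0 = {u0, v0}
  B1 = {u1, v1}
  B2 = {u2, v2}
u0 ∈ B0, v0 ∈ B0 → same block
Bisimilar ⇒ trace-equivalent.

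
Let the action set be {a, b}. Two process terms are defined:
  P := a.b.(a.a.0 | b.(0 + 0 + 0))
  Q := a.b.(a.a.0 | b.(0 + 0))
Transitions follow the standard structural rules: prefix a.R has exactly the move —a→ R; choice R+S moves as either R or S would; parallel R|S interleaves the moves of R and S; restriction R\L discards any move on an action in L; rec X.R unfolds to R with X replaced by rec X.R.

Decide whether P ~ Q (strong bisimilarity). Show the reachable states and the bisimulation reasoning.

LTS(P): 8 reachable states
  p0 = a.b.(a.a.0 | b.(0 + 0 + 0)) | ··a··> p1
  p1 = b.(a.a.0 | b.(0 + 0 + 0)) | ··b··> p2
  p2 = a.a.0 | b.(0 + 0 + 0) | ··a··> p3, ··b··> p4
  p3 = a.0 | b.(0 + 0 + 0) | ··a··> p5, ··b··> p6
  p4 = a.a.0 | (0 + 0 + 0) | ··a··> p6
  p5 = 0 | b.(0 + 0 + 0) | ··b··> p7
  p6 = a.0 | (0 + 0 + 0) | ··a··> p7
  p7 = 0 | (0 + 0 + 0) | deadlocked
LTS(Q): 8 reachable states
  q0 = a.b.(a.a.0 | b.(0 + 0)) | ··a··> q1
  q1 = b.(a.a.0 | b.(0 + 0)) | ··b··> q2
  q2 = a.a.0 | b.(0 + 0) | ··a··> q3, ··b··> q4
  q3 = a.0 | b.(0 + 0) | ··a··> q5, ··b··> q6
  q4 = a.a.0 | (0 + 0) | ··a··> q6
  q5 = 0 | b.(0 + 0) | ··b··> q7
  q6 = a.0 | (0 + 0) | ··a··> q7
  q7 = 0 | (0 + 0) | deadlocked
Bisimilarity quotient blocks:
  B0 = {p0, q0}
  B1 = {p1, q1}
  B2 = {p2, q2}
  B3 = {p3, q3}
  B4 = {p5, q5}
  B5 = {p7, q7}
  B6 = {p6, q6}
  B7 = {p4, q4}
p0 ∈ B0, q0 ∈ B0 → same block

YES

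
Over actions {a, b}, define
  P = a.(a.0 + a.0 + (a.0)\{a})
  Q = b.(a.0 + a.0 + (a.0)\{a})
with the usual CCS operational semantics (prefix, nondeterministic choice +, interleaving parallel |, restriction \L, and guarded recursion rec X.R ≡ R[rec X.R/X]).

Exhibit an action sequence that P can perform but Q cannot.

Reachable graph of P (3 states):
  s0 = a.(a.0 + a.0 + (a.0)\{a}) | —a→ s1
  s1 = a.0 + a.0 + (a.0)\{a} | —a→ s2
  s2 = 0 | ∅
Reachable graph of Q (3 states):
  t0 = b.(a.0 + a.0 + (a.0)\{a}) | —b→ t1
  t1 = a.0 + a.0 + (a.0)\{a} | —a→ t2
  t2 = 0 | ∅
Trace ⟨a⟩ through P, begin at {s0}:
  step 1 (a): {s1}
  — P admits the full trace.
Trace ⟨a⟩ through Q, begin at {t0}:
  step 1 (a): ∅  — Q cannot continue

a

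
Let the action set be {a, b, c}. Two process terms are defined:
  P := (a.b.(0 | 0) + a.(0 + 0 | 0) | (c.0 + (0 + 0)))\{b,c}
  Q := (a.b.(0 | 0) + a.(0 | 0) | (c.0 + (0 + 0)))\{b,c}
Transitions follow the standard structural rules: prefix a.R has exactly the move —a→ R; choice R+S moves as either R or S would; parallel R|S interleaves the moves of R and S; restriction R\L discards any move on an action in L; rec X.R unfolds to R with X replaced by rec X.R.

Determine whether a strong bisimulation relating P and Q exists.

YES

Reachable graph of P (3 states):
  p0 = (a.b.(0 | 0) + a.(0 + 0 | 0) | (c.0 + (0 + 0)))\{b,c} :: —a→ p1, —a→ p2
  p1 = ((0 + 0 | 0) | (c.0 + (0 + 0)))\{b,c} :: ∅
  p2 = (b.(0 | 0))\{b,c} :: ∅
Reachable graph of Q (3 states):
  q0 = (a.b.(0 | 0) + a.(0 | 0) | (c.0 + (0 + 0)))\{b,c} :: —a→ q1, —a→ q2
  q1 = (0 | 0 | (c.0 + (0 + 0)))\{b,c} :: ∅
  q2 = (b.(0 | 0))\{b,c} :: ∅
Partition-refinement fixed point:
  B0 = {p0, q0}
  B1 = {p1, p2, q1, q2}
p0 ∈ B0, q0 ∈ B0 → same block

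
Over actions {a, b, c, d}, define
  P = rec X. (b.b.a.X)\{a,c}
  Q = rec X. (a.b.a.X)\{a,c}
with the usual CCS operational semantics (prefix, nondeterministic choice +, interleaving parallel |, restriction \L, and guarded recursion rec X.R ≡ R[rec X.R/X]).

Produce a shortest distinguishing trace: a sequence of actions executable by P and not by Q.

LTS(P): 3 reachable states
  p0 = rec X. (b.b.a.X)\{a,c} :: —b→ p1
  p1 = (b.a.(rec X. (b.b.a.X)\{a,c}))\{a,c} :: —b→ p2
  p2 = (a.(rec X. (b.b.a.X)\{a,c}))\{a,c} :: (no moves)
LTS(Q): 1 reachable states
  q0 = rec X. (a.b.a.X)\{a,c} :: (no moves)
Run σ = ⟨b⟩ on P: start {p0}
  after b @ step 1: {p1}
  P completes σ.
Run σ = ⟨b⟩ on Q: start {q0}
  after b @ step 1: no successor for Q

b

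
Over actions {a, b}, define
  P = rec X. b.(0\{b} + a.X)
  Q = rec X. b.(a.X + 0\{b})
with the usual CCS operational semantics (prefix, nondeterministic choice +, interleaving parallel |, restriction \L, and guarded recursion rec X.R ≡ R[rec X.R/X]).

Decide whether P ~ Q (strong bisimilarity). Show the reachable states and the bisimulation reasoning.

bisimilar

P's transition system — 2 states:
  p0 = rec X. b.(0\{b} + a.X) → ··b··> p1
  p1 = 0\{b} + a.(rec X. b.(0\{b} + a.X)) → ··a··> p0
Q's transition system — 2 states:
  q0 = rec X. b.(a.X + 0\{b}) → ··b··> q1
  q1 = a.(rec X. b.(a.X + 0\{b})) + 0\{b} → ··a··> q0
Bisimilarity quotient blocks:
  B0 = {p0, q0}
  B1 = {p1, q1}
p0 ∈ B0, q0 ∈ B0 → same block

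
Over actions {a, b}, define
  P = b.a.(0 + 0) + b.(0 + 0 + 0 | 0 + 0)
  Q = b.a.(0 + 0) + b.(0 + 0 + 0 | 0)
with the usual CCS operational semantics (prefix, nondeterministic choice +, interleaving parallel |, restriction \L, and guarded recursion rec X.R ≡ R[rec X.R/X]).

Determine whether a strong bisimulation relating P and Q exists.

P's transition system — 4 states:
  m0 = b.a.(0 + 0) + b.(0 + 0 + 0 | 0 + 0) :: ··b··> m1, ··b··> m2
  m1 = 0 + 0 + 0 | 0 + 0 :: ∅
  m2 = a.(0 + 0) :: ··a··> m3
  m3 = 0 + 0 :: ∅
Q's transition system — 4 states:
  n0 = b.a.(0 + 0) + b.(0 + 0 + 0 | 0) :: ··b··> n1, ··b··> n2
  n1 = 0 + 0 + 0 | 0 :: ∅
  n2 = a.(0 + 0) :: ··a··> n3
  n3 = 0 + 0 :: ∅
Coarsest stable partition (strong bisimilarity classes):
  B0 = {m0, n0}
  B1 = {m1, m3, n1, n3}
  B2 = {m2, n2}
m0 ∈ B0, n0 ∈ B0 → same block

P ~ Q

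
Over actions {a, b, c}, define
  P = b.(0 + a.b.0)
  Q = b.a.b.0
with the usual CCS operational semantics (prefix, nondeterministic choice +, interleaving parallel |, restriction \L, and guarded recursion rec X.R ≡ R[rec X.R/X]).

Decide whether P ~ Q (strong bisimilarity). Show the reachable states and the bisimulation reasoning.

P ~ Q

LTS(P): 4 reachable states
  m0 = b.(0 + a.b.0) ⊢ --b--▸ m1
  m1 = 0 + a.b.0 ⊢ --a--▸ m2
  m2 = b.0 ⊢ --b--▸ m3
  m3 = 0 ⊢ stopped
LTS(Q): 4 reachable states
  n0 = b.a.b.0 ⊢ --b--▸ n1
  n1 = a.b.0 ⊢ --a--▸ n2
  n2 = b.0 ⊢ --b--▸ n3
  n3 = 0 ⊢ stopped
Partition-refinement fixed point:
  B0 = {m0, n0}
  B1 = {m1, n1}
  B2 = {m2, n2}
  B3 = {m3, n3}
m0 ∈ B0, n0 ∈ B0 → same block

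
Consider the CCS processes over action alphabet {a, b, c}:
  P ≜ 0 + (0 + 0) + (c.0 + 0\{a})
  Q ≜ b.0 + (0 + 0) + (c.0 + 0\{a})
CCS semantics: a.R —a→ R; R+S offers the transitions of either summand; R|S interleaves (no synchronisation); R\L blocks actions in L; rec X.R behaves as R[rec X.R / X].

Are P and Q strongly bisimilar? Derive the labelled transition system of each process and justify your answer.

LTS(P): 2 reachable states
  m0 = 0 + (0 + 0) + (c.0 + 0\{a}) has moves --c--▸ m1
  m1 = 0 has moves stopped
LTS(Q): 2 reachable states
  n0 = b.0 + (0 + 0) + (c.0 + 0\{a}) has moves --b--▸ n1, --c--▸ n1
  n1 = 0 has moves stopped
Bisimilarity quotient blocks:
  B0 = {m0}
  B1 = {m1, n1}
  B2 = {n0}
m0 ∈ B0, n0 ∈ B2 → different blocks

NO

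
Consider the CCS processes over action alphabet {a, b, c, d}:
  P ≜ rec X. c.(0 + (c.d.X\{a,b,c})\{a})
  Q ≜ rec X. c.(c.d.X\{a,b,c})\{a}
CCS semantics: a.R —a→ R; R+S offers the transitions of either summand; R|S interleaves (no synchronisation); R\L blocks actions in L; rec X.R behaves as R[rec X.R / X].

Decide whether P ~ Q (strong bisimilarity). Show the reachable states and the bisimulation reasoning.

YES

P's transition system — 4 states:
  m0 = rec X. c.(0 + (c.d.X\{a,b,c})\{a}) → —c→ m1
  m1 = 0 + (c.d.(rec X. c.(0 + (c.d.X\{a,b,c})\{a}))\{a,b,c})\{a} → —c→ m2
  m2 = (d.(rec X. c.(0 + (c.d.X\{a,b,c})\{a}))\{a,b,c})\{a} → —d→ m3
  m3 = (rec X. c.(0 + (c.d.X\{a,b,c})\{a}))\{a,b,c}\{a} → (no moves)
Q's transition system — 4 states:
  n0 = rec X. c.(c.d.X\{a,b,c})\{a} → —c→ n1
  n1 = (c.d.(rec X. c.(c.d.X\{a,b,c})\{a})\{a,b,c})\{a} → —c→ n2
  n2 = (d.(rec X. c.(c.d.X\{a,b,c})\{a})\{a,b,c})\{a} → —d→ n3
  n3 = (rec X. c.(c.d.X\{a,b,c})\{a})\{a,b,c}\{a} → (no moves)
Coarsest stable partition (strong bisimilarity classes):
  B0 = {m0, n0}
  B1 = {m1, n1}
  B2 = {m2, n2}
  B3 = {m3, n3}
m0 ∈ B0, n0 ∈ B0 → same block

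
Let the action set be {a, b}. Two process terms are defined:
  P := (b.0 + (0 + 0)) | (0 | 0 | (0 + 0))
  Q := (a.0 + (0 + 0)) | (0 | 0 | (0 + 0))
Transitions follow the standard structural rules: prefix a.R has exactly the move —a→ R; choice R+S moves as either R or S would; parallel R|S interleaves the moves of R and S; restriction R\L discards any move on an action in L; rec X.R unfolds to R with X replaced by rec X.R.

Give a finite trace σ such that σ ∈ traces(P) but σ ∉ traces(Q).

b

LTS(P): 2 reachable states
  u0 = (b.0 + (0 + 0)) | (0 | 0 | (0 + 0)) :: —b→ u1
  u1 = 0 | (0 | 0 | (0 + 0)) :: stopped
LTS(Q): 2 reachable states
  v0 = (a.0 + (0 + 0)) | (0 | 0 | (0 + 0)) :: —a→ v1
  v1 = 0 | (0 | 0 | (0 + 0)) :: stopped
Trace ⟨b⟩ through P, begin at {u0}:
  step 1 (b): {u1}
  — P admits the full trace.
Trace ⟨b⟩ through Q, begin at {v0}:
  step 1 (b): ∅ (Q stuck)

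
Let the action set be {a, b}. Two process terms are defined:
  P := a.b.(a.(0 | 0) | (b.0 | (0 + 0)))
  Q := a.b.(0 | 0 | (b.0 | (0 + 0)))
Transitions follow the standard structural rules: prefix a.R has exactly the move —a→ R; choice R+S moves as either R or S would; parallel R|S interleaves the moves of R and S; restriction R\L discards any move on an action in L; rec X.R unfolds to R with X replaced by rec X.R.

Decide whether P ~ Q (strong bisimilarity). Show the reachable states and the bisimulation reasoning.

P's transition system — 6 states:
  s0 = a.b.(a.(0 | 0) | (b.0 | (0 + 0))) has moves ··a··> s1
  s1 = b.(a.(0 | 0) | (b.0 | (0 + 0))) has moves ··b··> s2
  s2 = a.(0 | 0) | (b.0 | (0 + 0)) has moves ··a··> s3, ··b··> s4
  s3 = 0 | 0 | (b.0 | (0 + 0)) has moves ··b··> s5
  s4 = a.(0 | 0) | (0 | (0 + 0)) has moves ··a··> s5
  s5 = 0 | 0 | (0 | (0 + 0)) has moves (no moves)
Q's transition system — 4 states:
  t0 = a.b.(0 | 0 | (b.0 | (0 + 0))) has moves ··a··> t1
  t1 = b.(0 | 0 | (b.0 | (0 + 0))) has moves ··b··> t2
  t2 = 0 | 0 | (b.0 | (0 + 0)) has moves ··b··> t3
  t3 = 0 | 0 | (0 | (0 + 0)) has moves (no moves)
Partition-refinement fixed point:
  B0 = {s0}
  B1 = {s1}
  B2 = {s2}
  B3 = {s3, t2}
  B4 = {s5, t3}
  B5 = {s4}
  B6 = {t0}
  B7 = {t1}
s0 ∈ B0, t0 ∈ B6 → different blocks

NO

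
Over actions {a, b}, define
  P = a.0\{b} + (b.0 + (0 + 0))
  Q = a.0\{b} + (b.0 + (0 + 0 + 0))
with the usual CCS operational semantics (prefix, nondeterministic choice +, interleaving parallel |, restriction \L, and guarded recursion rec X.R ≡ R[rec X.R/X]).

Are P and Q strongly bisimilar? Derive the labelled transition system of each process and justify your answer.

LTS(P): 3 reachable states
  u0 = a.0\{b} + (b.0 + (0 + 0)) → —a→ u1, —b→ u2
  u1 = 0\{b} → ·
  u2 = 0 → ·
LTS(Q): 3 reachable states
  v0 = a.0\{b} + (b.0 + (0 + 0 + 0)) → —a→ v1, —b→ v2
  v1 = 0\{b} → ·
  v2 = 0 → ·
Bisimilarity quotient blocks:
  B0 = {u0, v0}
  B1 = {u1, u2, v1, v2}
u0 ∈ B0, v0 ∈ B0 → same block

YES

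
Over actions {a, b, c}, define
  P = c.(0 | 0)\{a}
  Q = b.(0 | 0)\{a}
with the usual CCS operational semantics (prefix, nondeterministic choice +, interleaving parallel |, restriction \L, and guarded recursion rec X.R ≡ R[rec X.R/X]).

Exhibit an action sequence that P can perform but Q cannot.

c

LTS(P): 2 reachable states
  s0 = c.(0 | 0)\{a} has moves =c=> s1
  s1 = (0 | 0)\{a} has moves ∅
LTS(Q): 2 reachable states
  t0 = b.(0 | 0)\{a} has moves =b=> t1
  t1 = (0 | 0)\{a} has moves ∅
Trace ⟨c⟩ through P, begin at {s0}:
  [1] c ⇒ {s1}
  ✓ P
Trace ⟨c⟩ through Q, begin at {t0}:
  [1] c ⇒ no successor for Q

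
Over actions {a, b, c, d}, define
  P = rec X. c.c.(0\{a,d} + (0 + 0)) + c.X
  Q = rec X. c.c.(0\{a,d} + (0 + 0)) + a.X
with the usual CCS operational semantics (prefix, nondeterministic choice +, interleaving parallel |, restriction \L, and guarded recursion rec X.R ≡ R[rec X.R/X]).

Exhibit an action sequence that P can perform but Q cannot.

Reachable graph of P (3 states):
  u0 = rec X. c.c.(0\{a,d} + (0 + 0)) + c.X :: =c=> u0, =c=> u1
  u1 = c.(0\{a,d} + (0 + 0)) :: =c=> u2
  u2 = 0\{a,d} + (0 + 0) :: ∅
Reachable graph of Q (3 states):
  v0 = rec X. c.c.(0\{a,d} + (0 + 0)) + a.X :: =a=> v0, =c=> v1
  v1 = c.(0\{a,d} + (0 + 0)) :: =c=> v2
  v2 = 0\{a,d} + (0 + 0) :: ∅
Trace ⟨ccc⟩ through P, begin at {u0}:
  step 1 (c): {u0, u1}
  step 2 (c): {u0, u1, u2}
  step 3 (c): {u0, u1, u2}
  ✓ P
Trace ⟨ccc⟩ through Q, begin at {v0}:
  step 1 (c): {v1}
  step 2 (c): {v2}
  step 3 (c): no successor for Q

ccc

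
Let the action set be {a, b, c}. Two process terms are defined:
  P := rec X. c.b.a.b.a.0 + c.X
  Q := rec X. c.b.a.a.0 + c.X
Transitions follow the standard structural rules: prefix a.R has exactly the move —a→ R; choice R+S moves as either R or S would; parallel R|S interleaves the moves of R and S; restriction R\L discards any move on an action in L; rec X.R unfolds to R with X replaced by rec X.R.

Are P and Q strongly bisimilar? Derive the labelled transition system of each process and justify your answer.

Reachable graph of P (6 states):
  m0 = rec X. c.b.a.b.a.0 + c.X has moves -c-> m0, -c-> m1
  m1 = b.a.b.a.0 has moves -b-> m2
  m2 = a.b.a.0 has moves -a-> m3
  m3 = b.a.0 has moves -b-> m4
  m4 = a.0 has moves -a-> m5
  m5 = 0 has moves ∅
Reachable graph of Q (5 states):
  n0 = rec X. c.b.a.a.0 + c.X has moves -c-> n0, -c-> n1
  n1 = b.a.a.0 has moves -b-> n2
  n2 = a.a.0 has moves -a-> n3
  n3 = a.0 has moves -a-> n4
  n4 = 0 has moves ∅
Bisimilarity quotient blocks:
  B0 = {m0}
  B1 = {m1}
  B2 = {m2}
  B3 = {m3}
  B4 = {m4, n3}
  B5 = {m5, n4}
  B6 = {n0}
  B7 = {n1}
  B8 = {n2}
m0 ∈ B0, n0 ∈ B6 → different blocks

P ≁ Q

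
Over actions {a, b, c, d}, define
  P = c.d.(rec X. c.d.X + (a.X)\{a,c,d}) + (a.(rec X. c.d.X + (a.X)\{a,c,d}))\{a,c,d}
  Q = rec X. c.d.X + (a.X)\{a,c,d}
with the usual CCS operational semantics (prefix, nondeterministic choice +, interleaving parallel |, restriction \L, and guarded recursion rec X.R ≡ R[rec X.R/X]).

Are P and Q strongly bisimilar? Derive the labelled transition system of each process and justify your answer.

YES

Reachable graph of P (3 states):
  u0 = c.d.(rec X. c.d.X + (a.X)\{a,c,d}) + (a.(rec X. c.d.X + (a.X)\{a,c,d}))\{a,c,d} | -c-> u1
  u1 = d.(rec X. c.d.X + (a.X)\{a,c,d}) | -d-> u2
  u2 = rec X. c.d.X + (a.X)\{a,c,d} | -c-> u1
Reachable graph of Q (2 states):
  v0 = rec X. c.d.X + (a.X)\{a,c,d} | -c-> v1
  v1 = d.(rec X. c.d.X + (a.X)\{a,c,d}) | -d-> v0
Partition-refinement fixed point:
  B0 = {u0, u2, v0}
  B1 = {u1, v1}
u0 ∈ B0, v0 ∈ B0 → same block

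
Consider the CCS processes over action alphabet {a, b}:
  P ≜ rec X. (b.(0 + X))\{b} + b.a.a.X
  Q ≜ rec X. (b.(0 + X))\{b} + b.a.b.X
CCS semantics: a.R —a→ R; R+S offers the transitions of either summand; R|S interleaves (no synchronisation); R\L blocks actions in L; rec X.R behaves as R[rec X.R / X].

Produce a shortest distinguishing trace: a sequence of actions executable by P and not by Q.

baa

Reachable graph of P (3 states):
  p0 = rec X. (b.(0 + X))\{b} + b.a.a.X :: -b-> p1
  p1 = a.a.(rec X. (b.(0 + X))\{b} + b.a.a.X) :: -a-> p2
  p2 = a.(rec X. (b.(0 + X))\{b} + b.a.a.X) :: -a-> p0
Reachable graph of Q (3 states):
  q0 = rec X. (b.(0 + X))\{b} + b.a.b.X :: -b-> q1
  q1 = a.b.(rec X. (b.(0 + X))\{b} + b.a.b.X) :: -a-> q2
  q2 = b.(rec X. (b.(0 + X))\{b} + b.a.b.X) :: -b-> q0
Executing baa from P (initial set {p0}):
  after b @ step 1: {p1}
  after a @ step 2: {p2}
  after a @ step 3: {p0}
  P completes σ.
Executing baa from Q (initial set {q0}):
  after b @ step 1: {q1}
  after a @ step 2: {q2}
  after a @ step 3: ∅ (Q stuck)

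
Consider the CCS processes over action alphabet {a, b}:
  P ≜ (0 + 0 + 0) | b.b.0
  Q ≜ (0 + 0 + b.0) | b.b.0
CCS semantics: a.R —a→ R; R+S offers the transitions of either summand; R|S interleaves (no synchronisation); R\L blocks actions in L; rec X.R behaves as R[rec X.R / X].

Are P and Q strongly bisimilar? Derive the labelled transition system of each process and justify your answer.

P's transition system — 3 states:
  m0 = (0 + 0 + 0) | b.b.0 → -b-> m1
  m1 = (0 + 0 + 0) | b.0 → -b-> m2
  m2 = (0 + 0 + 0) | 0 → ·
Q's transition system — 6 states:
  n0 = (0 + 0 + b.0) | b.b.0 → -b-> n1, -b-> n2
  n1 = (0 + 0 + b.0) | b.0 → -b-> n3, -b-> n4
  n2 = 0 | b.b.0 → -b-> n4
  n3 = (0 + 0 + b.0) | 0 → -b-> n5
  n4 = 0 | b.0 → -b-> n5
  n5 = 0 | 0 → ·
Partition-refinement fixed point:
  B0 = {m0, n1, n2}
  B1 = {m1, n3, n4}
  B2 = {m2, n5}
  B3 = {n0}
m0 ∈ B0, n0 ∈ B3 → different blocks

NO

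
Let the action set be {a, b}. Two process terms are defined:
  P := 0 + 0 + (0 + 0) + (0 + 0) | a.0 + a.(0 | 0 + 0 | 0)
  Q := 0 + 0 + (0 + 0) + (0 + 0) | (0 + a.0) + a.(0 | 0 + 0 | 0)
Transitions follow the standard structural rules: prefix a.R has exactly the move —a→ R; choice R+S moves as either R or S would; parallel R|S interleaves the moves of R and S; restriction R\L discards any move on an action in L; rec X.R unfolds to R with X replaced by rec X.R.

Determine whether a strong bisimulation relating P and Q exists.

bisimilar

P's transition system — 3 states:
  s0 = 0 + 0 + (0 + 0) + (0 + 0) | a.0 + a.(0 | 0 + 0 | 0) has moves —a→ s1, —a→ s2
  s1 = (0 + 0) | 0 has moves ·
  s2 = 0 | 0 + 0 | 0 has moves ·
Q's transition system — 3 states:
  t0 = 0 + 0 + (0 + 0) + (0 + 0) | (0 + a.0) + a.(0 | 0 + 0 | 0) has moves —a→ t1, —a→ t2
  t1 = (0 + 0) | 0 has moves ·
  t2 = 0 | 0 + 0 | 0 has moves ·
Partition-refinement fixed point:
  B0 = {s0, t0}
  B1 = {s1, s2, t1, t2}
s0 ∈ B0, t0 ∈ B0 → same block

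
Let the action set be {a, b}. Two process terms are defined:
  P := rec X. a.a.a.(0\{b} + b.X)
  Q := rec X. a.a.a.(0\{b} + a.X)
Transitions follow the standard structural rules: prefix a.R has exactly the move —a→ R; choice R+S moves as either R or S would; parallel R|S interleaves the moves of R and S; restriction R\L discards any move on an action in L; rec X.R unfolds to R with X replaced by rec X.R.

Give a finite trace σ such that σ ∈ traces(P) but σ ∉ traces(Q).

aaab

P's transition system — 4 states:
  u0 = rec X. a.a.a.(0\{b} + b.X) → -a-> u1
  u1 = a.a.(0\{b} + b.(rec X. a.a.a.(0\{b} + b.X))) → -a-> u2
  u2 = a.(0\{b} + b.(rec X. a.a.a.(0\{b} + b.X))) → -a-> u3
  u3 = 0\{b} + b.(rec X. a.a.a.(0\{b} + b.X)) → -b-> u0
Q's transition system — 4 states:
  v0 = rec X. a.a.a.(0\{b} + a.X) → -a-> v1
  v1 = a.a.(0\{b} + a.(rec X. a.a.a.(0\{b} + a.X))) → -a-> v2
  v2 = a.(0\{b} + a.(rec X. a.a.a.(0\{b} + a.X))) → -a-> v3
  v3 = 0\{b} + a.(rec X. a.a.a.(0\{b} + a.X)) → -a-> v0
Run σ = ⟨aaab⟩ on P: start {u0}
  step 1 (a): {u1}
  step 2 (a): {u2}
  step 3 (a): {u3}
  step 4 (b): {u0}
  — P admits the full trace.
Run σ = ⟨aaab⟩ on Q: start {v0}
  step 1 (a): {v1}
  step 2 (a): {v2}
  step 3 (a): {v3}
  step 4 (b): no successor for Q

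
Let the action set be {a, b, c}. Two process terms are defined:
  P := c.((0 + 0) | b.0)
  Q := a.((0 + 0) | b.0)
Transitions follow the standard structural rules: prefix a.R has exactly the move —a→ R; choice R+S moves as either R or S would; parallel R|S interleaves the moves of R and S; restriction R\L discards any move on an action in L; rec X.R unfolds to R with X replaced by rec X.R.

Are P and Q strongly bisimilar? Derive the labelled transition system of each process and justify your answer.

P's transition system — 3 states:
  u0 = c.((0 + 0) | b.0) :: —c→ u1
  u1 = (0 + 0) | b.0 :: —b→ u2
  u2 = (0 + 0) | 0 :: ∅
Q's transition system — 3 states:
  v0 = a.((0 + 0) | b.0) :: —a→ v1
  v1 = (0 + 0) | b.0 :: —b→ v2
  v2 = (0 + 0) | 0 :: ∅
Bisimilarity quotient blocks:
  B0 = {u0}
  B1 = {u1, v1}
  B2 = {u2, v2}
  B3 = {v0}
u0 ∈ B0, v0 ∈ B3 → different blocks

NO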